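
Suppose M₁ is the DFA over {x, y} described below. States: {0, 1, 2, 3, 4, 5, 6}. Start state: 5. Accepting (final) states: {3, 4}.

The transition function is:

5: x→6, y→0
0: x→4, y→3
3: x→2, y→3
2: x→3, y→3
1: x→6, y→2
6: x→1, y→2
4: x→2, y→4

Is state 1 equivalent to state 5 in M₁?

Yes

All states are reachable from the start state.
P0 = {3,4} | {0,1,2,5,6}.
Refine {0,1,2,5,6} on symbol x: members go to different blocks, giving {1,5,6} and {0,2}.
Stable partition: {3,4} | {1,5,6} | {0,2} — 3 equivalence classes.
1 and 5 lie in the same block of the stable partition, so they are equivalent — no string distinguishes them.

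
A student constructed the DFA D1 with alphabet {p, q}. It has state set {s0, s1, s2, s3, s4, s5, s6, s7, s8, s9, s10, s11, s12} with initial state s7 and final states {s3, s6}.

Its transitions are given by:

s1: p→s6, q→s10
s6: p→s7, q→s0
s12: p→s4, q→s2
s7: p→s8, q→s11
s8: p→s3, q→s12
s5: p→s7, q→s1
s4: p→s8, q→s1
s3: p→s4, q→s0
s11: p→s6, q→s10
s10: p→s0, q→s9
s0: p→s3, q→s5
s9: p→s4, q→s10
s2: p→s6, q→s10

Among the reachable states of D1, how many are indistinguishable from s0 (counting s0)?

2

All states are reachable from the start state.
P0 = {s3,s6} | {s0,s1,s2,s4,s5,s7,s8,s9,s10,s11,s12}.
Refine {s0,s1,s2,s4,s5,s7,s8,s9,s10,s11,s12} on symbol p: members go to different blocks, giving {s4,s5,s7,s9,s10,s12} and {s0,s1,s2,s8,s11}.
On input p, block {s4,s5,s7,s9,s10,s12} splits into {s4,s7,s10} and {s5,s9,s12}.
Refine {s4,s7,s10} on symbol q: members go to different blocks, giving {s4,s7} and {s10}.
Refine {s0,s1,s2,s8,s11} on symbol q: members go to different blocks, giving {s1,s2,s11} and {s0,s8}.
Split {s5,s9,s12} by δ(·,q) → {s5,s12} and {s9}.
Stable partition: {s3,s6} | {s4,s7} | {s1,s2,s11} | {s5,s12} | {s10} | {s0,s8} | {s9} — 7 equivalence classes.
The equivalence class containing s0 is {s0,s8}, of size 2.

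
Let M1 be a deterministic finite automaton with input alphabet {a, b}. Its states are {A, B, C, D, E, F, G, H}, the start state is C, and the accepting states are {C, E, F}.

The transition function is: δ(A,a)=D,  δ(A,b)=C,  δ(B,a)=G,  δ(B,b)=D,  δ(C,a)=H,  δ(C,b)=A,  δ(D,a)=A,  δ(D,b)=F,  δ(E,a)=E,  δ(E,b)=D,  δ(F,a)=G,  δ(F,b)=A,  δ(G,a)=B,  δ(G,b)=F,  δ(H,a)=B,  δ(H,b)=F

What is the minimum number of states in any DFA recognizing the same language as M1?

States {E} cannot be reached from the start state, so discard them.
Initial partition by acceptance: {C,F} | {A,B,D,G,H}.
Refine {A,B,D,G,H} on symbol b: members go to different blocks, giving {A,D,G,H} and {B}.
Split {A,D,G,H} by δ(·,a) → {A,D} and {G,H}.
No further refinement is possible. Final partition (4 blocks): {C,F} | {A,D} | {B} | {G,H}.

4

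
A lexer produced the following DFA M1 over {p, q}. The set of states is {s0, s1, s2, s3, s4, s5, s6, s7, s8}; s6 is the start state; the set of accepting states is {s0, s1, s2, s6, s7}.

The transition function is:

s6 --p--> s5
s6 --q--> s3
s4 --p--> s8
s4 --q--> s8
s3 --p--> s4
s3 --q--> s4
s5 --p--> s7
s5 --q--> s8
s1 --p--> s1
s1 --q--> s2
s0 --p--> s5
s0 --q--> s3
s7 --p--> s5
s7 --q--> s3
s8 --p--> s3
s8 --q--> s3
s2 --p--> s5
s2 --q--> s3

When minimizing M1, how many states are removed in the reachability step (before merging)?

3

BFS from s6 reaches {s3, s4, s5, s6, s7, s8}; the 3 state(s) s0, s1, s2 are never visited.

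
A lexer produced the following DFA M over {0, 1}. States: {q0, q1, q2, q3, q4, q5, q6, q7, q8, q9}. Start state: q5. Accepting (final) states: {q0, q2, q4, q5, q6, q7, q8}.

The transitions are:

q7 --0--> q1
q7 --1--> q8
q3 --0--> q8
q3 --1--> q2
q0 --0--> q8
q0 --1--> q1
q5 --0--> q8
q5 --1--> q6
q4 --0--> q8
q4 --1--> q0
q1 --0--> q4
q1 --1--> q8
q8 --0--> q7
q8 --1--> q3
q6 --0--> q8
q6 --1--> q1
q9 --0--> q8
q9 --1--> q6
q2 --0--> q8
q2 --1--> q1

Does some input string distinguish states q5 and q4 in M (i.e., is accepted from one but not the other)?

First remove the unreachable states {q9}; 9 states remain.
P0 = {q0,q2,q4,q5,q6,q7,q8} | {q1,q3}.
Split {q0,q2,q4,q5,q6,q7,q8} by δ(·,0) → {q0,q2,q4,q5,q6,q8} and {q7}.
Refine {q0,q2,q4,q5,q6,q8} on symbol 0: members go to different blocks, giving {q0,q2,q4,q5,q6} and {q8}.
Split {q0,q2,q4,q5,q6} by δ(·,1) → {q0,q2,q6} and {q4,q5}.
Split {q1,q3} by δ(·,0) → {q1} and {q3}.
Stable partition: {q0,q2,q6} | {q1} | {q7} | {q8} | {q4,q5} | {q3} — 6 equivalence classes.
q5 and q4 lie in the same block of the stable partition, so they are equivalent — no string distinguishes them.

No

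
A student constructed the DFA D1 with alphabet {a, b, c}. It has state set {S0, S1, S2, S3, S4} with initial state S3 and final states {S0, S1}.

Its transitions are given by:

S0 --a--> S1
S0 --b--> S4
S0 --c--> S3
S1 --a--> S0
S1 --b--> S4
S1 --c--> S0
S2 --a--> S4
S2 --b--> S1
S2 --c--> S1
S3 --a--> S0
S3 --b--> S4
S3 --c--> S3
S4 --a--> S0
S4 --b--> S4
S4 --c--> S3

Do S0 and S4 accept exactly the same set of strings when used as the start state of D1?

States {S2} cannot be reached from the start state, so discard them.
P0 = {S0,S1} | {S3,S4}.
Split {S0,S1} by δ(·,c) → {S0} and {S1}.
No further refinement is possible. Final partition (3 blocks): {S0} | {S3,S4} | {S1}.
S0 and S4 end up in different blocks, so they are distinguishable. For instance, the string 'ε' is accepted from only S0.

No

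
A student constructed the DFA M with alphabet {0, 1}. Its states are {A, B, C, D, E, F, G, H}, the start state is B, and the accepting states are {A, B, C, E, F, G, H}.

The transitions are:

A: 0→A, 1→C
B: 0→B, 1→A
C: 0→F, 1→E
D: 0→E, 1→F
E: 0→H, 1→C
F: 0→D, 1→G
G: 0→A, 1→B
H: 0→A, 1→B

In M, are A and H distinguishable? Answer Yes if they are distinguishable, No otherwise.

Yes

Start with accepting vs non-accepting: {A,B,C,E,F,G,H} | {D}.
Split {A,B,C,E,F,G,H} by δ(·,0) → {A,B,C,E,G,H} and {F}.
Split {A,B,C,E,G,H} by δ(·,0) → {A,B,E,G,H} and {C}.
Refine {A,B,E,G,H} on symbol 1: members go to different blocks, giving {B,G,H} and {A,E}.
On input 0, block {B,G,H} splits into {G,H} and {B}.
On input 0, block {A,E} splits into {A} and {E}.
Stable partition: {G,H} | {D} | {F} | {C} | {A} | {B} | {E} — 7 equivalence classes.
A and H end up in different blocks, so they are distinguishable. For instance, the string '100' is accepted from only H.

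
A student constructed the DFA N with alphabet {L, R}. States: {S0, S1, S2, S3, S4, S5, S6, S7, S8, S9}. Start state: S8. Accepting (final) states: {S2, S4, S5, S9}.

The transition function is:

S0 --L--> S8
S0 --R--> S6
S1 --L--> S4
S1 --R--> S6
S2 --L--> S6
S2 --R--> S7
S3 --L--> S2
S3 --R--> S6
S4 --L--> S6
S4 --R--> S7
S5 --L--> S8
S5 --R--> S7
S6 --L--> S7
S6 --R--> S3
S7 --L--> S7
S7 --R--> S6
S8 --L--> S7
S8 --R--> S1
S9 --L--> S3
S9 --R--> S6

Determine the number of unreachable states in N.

Starting at S8 and following transitions, the reachable set is {S1, S2, S3, S4, S6, S7, S8}. That leaves S0, S5, S9 unreachable — 3 in total.

3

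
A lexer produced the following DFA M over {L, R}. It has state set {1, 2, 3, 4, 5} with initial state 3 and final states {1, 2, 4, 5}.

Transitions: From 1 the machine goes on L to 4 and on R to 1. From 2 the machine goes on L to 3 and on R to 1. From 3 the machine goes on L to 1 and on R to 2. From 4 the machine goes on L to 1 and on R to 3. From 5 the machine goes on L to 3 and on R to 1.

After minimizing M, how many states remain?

Reachable states from the start: {1,2,3,4}. Unreachable: {5} — drop them.
Start with accepting vs non-accepting: {1,2,4} | {3}.
Refine {1,2,4} on symbol L: members go to different blocks, giving {1,4} and {2}.
On input R, block {1,4} splits into {1} and {4}.
The partition is now stable with 4 blocks: {1} | {3} | {2} | {4}.

4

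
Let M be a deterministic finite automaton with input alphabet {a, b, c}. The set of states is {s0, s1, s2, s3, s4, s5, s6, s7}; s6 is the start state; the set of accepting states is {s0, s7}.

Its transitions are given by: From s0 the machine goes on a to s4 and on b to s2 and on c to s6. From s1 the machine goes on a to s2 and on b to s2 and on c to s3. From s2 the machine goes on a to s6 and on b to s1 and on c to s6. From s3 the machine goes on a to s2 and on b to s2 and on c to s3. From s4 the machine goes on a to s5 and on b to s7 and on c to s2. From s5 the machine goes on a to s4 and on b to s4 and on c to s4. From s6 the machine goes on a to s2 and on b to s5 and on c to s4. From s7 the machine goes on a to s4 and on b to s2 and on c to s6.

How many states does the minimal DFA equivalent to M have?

First remove the unreachable states {s0}; 7 states remain.
Start with accepting vs non-accepting: {s7} | {s1,s2,s3,s4,s5,s6}.
On input b, block {s1,s2,s3,s4,s5,s6} splits into {s1,s2,s3,s5,s6} and {s4}.
On input a, block {s1,s2,s3,s5,s6} splits into {s1,s2,s3,s6} and {s5}.
Refine {s1,s2,s3,s6} on symbol b: members go to different blocks, giving {s1,s2,s3} and {s6}.
Refine {s1,s2,s3} on symbol a: members go to different blocks, giving {s1,s3} and {s2}.
No further refinement is possible. Final partition (6 blocks): {s7} | {s1,s3} | {s4} | {s5} | {s6} | {s2}.

6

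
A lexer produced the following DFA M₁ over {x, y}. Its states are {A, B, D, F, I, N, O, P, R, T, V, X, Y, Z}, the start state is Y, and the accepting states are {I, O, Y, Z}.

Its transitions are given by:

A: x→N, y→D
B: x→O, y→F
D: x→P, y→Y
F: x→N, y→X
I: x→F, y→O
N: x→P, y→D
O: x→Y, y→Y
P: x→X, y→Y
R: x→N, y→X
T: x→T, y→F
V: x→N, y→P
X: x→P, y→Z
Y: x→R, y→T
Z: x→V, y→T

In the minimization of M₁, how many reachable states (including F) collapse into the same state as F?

First remove the unreachable states {A,B,I,O}; 10 states remain.
Start with accepting vs non-accepting: {Y,Z} | {D,F,N,P,R,T,V,X}.
On input y, block {D,F,N,P,R,T,V,X} splits into {F,N,R,T,V} and {D,P,X}.
Refine {F,N,R,T,V} on symbol x: members go to different blocks, giving {F,R,T,V} and {N}.
Refine {F,R,T,V} on symbol x: members go to different blocks, giving {F,R,V} and {T}.
The partition is now stable with 5 blocks: {Y,Z} | {F,R,V} | {D,P,X} | {N} | {T}.
State F belongs to the block {F,R,V}, which has 3 states.

3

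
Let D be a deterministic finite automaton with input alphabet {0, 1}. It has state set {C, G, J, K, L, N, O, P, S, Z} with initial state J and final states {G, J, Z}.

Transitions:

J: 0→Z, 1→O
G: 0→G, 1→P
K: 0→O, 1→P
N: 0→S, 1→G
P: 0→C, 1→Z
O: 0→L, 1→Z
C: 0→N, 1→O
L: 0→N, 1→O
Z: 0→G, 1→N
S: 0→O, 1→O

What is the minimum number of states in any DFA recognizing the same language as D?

3

States {K} cannot be reached from the start state, so discard them.
P0 = {G,J,Z} | {C,L,N,O,P,S}.
Split {C,L,N,O,P,S} by δ(·,1) → {C,L,S} and {N,O,P}.
Stable partition: {G,J,Z} | {C,L,S} | {N,O,P} — 3 equivalence classes.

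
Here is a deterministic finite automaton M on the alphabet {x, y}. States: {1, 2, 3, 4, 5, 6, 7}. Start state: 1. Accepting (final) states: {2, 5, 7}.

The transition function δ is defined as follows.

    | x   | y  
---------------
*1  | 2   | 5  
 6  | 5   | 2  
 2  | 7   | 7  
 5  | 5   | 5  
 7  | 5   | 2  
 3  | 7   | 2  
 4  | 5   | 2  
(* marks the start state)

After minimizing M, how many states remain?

Reachable states from the start: {1,2,5,7}. Unreachable: {3,4,6} — drop them.
P0 = {2,5,7} | {1}.
The partition is now stable with 2 blocks: {2,5,7} | {1}.

2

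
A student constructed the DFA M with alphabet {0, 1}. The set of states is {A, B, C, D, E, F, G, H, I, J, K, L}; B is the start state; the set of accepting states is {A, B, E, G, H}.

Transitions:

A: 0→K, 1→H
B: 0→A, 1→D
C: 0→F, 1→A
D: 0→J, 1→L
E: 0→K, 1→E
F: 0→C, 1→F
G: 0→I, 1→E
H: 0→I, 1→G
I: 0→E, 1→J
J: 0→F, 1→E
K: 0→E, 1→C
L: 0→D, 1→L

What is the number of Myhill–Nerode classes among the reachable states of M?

Initial partition by acceptance: {A,B,E,G,H} | {C,D,F,I,J,K,L}.
On input 0, block {A,B,E,G,H} splits into {A,E,G,H} and {B}.
Split {C,D,F,I,J,K,L} by δ(·,0) → {C,D,F,J,L} and {I,K}.
Split {C,D,F,J,L} by δ(·,1) → {D,F,L} and {C,J}.
Split {D,F,L} by δ(·,0) → {D,F} and {L}.
On input 1, block {D,F} splits into {D} and {F}.
Stable partition: {A,E,G,H} | {D} | {B} | {I,K} | {C,J} | {L} | {F} — 7 equivalence classes.

7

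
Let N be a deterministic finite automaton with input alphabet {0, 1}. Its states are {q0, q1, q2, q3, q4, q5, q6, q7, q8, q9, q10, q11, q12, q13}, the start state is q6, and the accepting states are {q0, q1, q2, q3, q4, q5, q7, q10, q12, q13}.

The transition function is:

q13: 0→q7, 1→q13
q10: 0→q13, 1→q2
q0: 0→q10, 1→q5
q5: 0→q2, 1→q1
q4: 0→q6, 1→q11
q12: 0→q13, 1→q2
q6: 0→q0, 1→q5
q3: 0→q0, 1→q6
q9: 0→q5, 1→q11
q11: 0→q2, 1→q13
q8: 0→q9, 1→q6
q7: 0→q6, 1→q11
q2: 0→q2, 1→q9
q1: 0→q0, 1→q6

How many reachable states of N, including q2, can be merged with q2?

Reachable states from the start: {q0,q1,q2,q5,q6,q7,q9,q10,q11,q13}. Unreachable: {q3,q4,q8,q12} — drop them.
Initial partition by acceptance: {q0,q1,q2,q5,q7,q10,q13} | {q6,q9,q11}.
Split {q0,q1,q2,q5,q7,q10,q13} by δ(·,0) → {q0,q1,q2,q5,q10,q13} and {q7}.
Split {q0,q1,q2,q5,q10,q13} by δ(·,0) → {q0,q1,q2,q5,q10} and {q13}.
Refine {q0,q1,q2,q5,q10} on symbol 0: members go to different blocks, giving {q0,q1,q2,q5} and {q10}.
On input 0, block {q0,q1,q2,q5} splits into {q1,q2,q5} and {q0}.
On input 0, block {q1,q2,q5} splits into {q2,q5} and {q1}.
Split {q2,q5} by δ(·,1) → {q2} and {q5}.
Split {q6,q9,q11} by δ(·,0) → {q6} and {q9} and {q11}.
No further refinement is possible. Final partition (10 blocks): {q2} | {q6} | {q7} | {q13} | {q10} | {q0} | {q1} | {q5} | {q9} | {q11}.
The equivalence class containing q2 is {q2}, of size 1.

1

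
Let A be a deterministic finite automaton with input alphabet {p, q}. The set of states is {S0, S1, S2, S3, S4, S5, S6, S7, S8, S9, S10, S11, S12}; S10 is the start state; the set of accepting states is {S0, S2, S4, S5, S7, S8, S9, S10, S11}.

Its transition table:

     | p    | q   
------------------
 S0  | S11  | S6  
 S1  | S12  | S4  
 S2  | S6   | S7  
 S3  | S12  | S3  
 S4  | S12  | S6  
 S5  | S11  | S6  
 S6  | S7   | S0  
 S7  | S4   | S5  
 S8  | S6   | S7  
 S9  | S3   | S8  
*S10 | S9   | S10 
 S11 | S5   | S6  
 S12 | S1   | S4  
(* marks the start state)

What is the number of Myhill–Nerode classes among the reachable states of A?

States {S2} cannot be reached from the start state, so discard them.
Initial partition by acceptance: {S0,S4,S5,S7,S8,S9,S10,S11} | {S1,S3,S6,S12}.
Refine {S0,S4,S5,S7,S8,S9,S10,S11} on symbol p: members go to different blocks, giving {S0,S5,S7,S10,S11} and {S4,S8,S9}.
On input p, block {S0,S5,S7,S10,S11} splits into {S0,S5,S11} and {S7,S10}.
Refine {S1,S3,S6,S12} on symbol p: members go to different blocks, giving {S1,S3,S12} and {S6}.
Split {S1,S3,S12} by δ(·,q) → {S1,S12} and {S3}.
Split {S4,S8,S9} by δ(·,p) → {S4} and {S8} and {S9}.
On input p, block {S7,S10} splits into {S7} and {S10}.
Stable partition: {S0,S5,S11} | {S1,S12} | {S4} | {S7} | {S6} | {S3} | {S8} | {S9} | {S10} — 9 equivalence classes.

9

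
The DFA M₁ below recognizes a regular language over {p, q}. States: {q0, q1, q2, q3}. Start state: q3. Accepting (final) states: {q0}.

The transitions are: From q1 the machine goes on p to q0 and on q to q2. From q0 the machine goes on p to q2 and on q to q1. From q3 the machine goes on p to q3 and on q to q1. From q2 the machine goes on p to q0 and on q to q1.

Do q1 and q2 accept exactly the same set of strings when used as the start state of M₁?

Every state is reachable, so we keep all 4.
Initial partition by acceptance: {q0} | {q1,q2,q3}.
Split {q1,q2,q3} by δ(·,p) → {q1,q2} and {q3}.
The partition is now stable with 3 blocks: {q0} | {q1,q2} | {q3}.
q1 and q2 lie in the same block of the stable partition, so they are equivalent — no string distinguishes them.

Yes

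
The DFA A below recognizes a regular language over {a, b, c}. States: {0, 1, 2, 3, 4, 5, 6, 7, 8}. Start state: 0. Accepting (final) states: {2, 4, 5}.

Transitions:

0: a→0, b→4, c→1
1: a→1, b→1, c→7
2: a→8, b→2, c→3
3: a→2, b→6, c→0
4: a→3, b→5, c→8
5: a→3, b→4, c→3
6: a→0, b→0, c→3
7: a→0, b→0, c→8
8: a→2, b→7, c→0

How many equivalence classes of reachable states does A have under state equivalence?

P0 = {2,4,5} | {0,1,3,6,7,8}.
On input a, block {0,1,3,6,7,8} splits into {0,1,6,7} and {3,8}.
Split {0,1,6,7} by δ(·,b) → {1,6,7} and {0}.
Split {1,6,7} by δ(·,a) → {6,7} and {1}.
No further refinement is possible. Final partition (5 blocks): {2,4,5} | {6,7} | {3,8} | {0} | {1}.

5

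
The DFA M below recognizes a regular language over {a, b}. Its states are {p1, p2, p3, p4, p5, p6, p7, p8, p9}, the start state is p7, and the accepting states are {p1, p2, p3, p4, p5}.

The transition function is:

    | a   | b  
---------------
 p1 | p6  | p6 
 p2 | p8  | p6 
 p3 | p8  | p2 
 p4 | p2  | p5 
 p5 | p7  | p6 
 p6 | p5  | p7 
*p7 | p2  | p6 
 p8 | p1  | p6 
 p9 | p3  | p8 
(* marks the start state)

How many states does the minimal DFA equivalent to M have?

States {p3,p4,p9} cannot be reached from the start state, so discard them.
Start with accepting vs non-accepting: {p1,p2,p5} | {p6,p7,p8}.
No further refinement is possible. Final partition (2 blocks): {p1,p2,p5} | {p6,p7,p8}.

2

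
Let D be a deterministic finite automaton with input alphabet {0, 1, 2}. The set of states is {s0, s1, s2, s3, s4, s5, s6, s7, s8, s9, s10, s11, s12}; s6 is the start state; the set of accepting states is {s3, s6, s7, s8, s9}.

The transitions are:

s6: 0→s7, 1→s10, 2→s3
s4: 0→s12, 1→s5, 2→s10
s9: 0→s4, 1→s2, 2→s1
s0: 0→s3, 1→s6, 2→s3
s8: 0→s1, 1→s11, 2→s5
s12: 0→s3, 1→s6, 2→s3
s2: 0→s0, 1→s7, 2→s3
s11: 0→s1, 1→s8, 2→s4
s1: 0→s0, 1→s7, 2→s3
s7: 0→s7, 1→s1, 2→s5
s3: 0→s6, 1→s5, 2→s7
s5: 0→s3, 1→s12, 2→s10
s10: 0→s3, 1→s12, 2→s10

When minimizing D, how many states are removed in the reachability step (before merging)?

5

Starting at s6 and following transitions, the reachable set is {s0, s1, s3, s5, s6, s7, s10, s12}. That leaves s2, s4, s8, s9, s11 unreachable — 5 in total.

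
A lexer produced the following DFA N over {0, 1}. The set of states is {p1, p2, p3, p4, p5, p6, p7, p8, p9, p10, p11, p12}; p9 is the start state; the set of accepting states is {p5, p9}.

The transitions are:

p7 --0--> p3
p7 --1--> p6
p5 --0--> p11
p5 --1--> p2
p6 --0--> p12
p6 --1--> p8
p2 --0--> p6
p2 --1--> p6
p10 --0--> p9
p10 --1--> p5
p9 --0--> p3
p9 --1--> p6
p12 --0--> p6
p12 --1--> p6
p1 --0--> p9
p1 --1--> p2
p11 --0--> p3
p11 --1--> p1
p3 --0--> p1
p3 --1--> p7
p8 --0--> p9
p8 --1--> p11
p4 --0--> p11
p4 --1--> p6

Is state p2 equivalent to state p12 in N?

Yes

Reachable states from the start: {p1,p2,p3,p6,p7,p8,p9,p11,p12}. Unreachable: {p4,p5,p10} — drop them.
P0 = {p9} | {p1,p2,p3,p6,p7,p8,p11,p12}.
Split {p1,p2,p3,p6,p7,p8,p11,p12} by δ(·,0) → {p2,p3,p6,p7,p11,p12} and {p1,p8}.
On input 0, block {p2,p3,p6,p7,p11,p12} splits into {p2,p6,p7,p11,p12} and {p3}.
Refine {p2,p6,p7,p11,p12} on symbol 0: members go to different blocks, giving {p2,p6,p12} and {p7,p11}.
On input 1, block {p2,p6,p12} splits into {p2,p12} and {p6}.
Split {p1,p8} by δ(·,1) → {p1} and {p8}.
Refine {p7,p11} on symbol 1: members go to different blocks, giving {p7} and {p11}.
Stable partition: {p9} | {p2,p12} | {p1} | {p3} | {p7} | {p6} | {p8} | {p11} — 8 equivalence classes.
p2 and p12 lie in the same block of the stable partition, so they are equivalent — no string distinguishes them.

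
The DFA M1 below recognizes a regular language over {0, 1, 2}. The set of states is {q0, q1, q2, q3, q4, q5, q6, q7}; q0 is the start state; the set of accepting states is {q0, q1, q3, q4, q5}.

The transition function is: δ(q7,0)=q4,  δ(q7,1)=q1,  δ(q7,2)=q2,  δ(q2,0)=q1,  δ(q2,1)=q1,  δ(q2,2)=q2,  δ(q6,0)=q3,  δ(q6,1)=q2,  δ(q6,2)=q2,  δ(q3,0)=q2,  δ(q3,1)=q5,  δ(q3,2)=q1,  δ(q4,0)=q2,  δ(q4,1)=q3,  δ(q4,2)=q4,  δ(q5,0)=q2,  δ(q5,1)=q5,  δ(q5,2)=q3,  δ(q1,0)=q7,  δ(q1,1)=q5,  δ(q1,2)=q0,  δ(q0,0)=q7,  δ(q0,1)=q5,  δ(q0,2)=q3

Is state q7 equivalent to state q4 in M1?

No

Reachable states from the start: {q0,q1,q2,q3,q4,q5,q7}. Unreachable: {q6} — drop them.
P0 = {q0,q1,q3,q4,q5} | {q2,q7}.
No further refinement is possible. Final partition (2 blocks): {q0,q1,q3,q4,q5} | {q2,q7}.
q7 and q4 end up in different blocks, so they are distinguishable. For instance, the string 'ε' is accepted from only q4.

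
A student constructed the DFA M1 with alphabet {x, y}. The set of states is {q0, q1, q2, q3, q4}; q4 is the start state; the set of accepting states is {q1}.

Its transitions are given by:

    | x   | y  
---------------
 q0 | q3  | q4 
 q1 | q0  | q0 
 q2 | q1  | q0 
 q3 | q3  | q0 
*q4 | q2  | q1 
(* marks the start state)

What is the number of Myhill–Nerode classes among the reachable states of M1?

5

P0 = {q1} | {q0,q2,q3,q4}.
Split {q0,q2,q3,q4} by δ(·,x) → {q0,q3,q4} and {q2}.
Split {q0,q3,q4} by δ(·,x) → {q0,q3} and {q4}.
Refine {q0,q3} on symbol y: members go to different blocks, giving {q0} and {q3}.
Stable partition: {q1} | {q0} | {q2} | {q4} | {q3} — 5 equivalence classes.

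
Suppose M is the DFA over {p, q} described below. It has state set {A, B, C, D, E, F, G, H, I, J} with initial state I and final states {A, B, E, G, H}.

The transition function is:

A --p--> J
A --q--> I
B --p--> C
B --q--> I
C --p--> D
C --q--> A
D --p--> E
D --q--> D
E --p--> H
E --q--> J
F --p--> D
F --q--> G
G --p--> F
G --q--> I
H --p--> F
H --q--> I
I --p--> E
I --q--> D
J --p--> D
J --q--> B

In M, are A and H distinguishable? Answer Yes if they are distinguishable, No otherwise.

No

P0 = {A,B,E,G,H} | {C,D,F,I,J}.
Refine {A,B,E,G,H} on symbol p: members go to different blocks, giving {A,B,G,H} and {E}.
Refine {C,D,F,I,J} on symbol p: members go to different blocks, giving {C,F,J} and {D,I}.
No further refinement is possible. Final partition (4 blocks): {A,B,G,H} | {C,F,J} | {E} | {D,I}.
A and H lie in the same block of the stable partition, so they are equivalent — no string distinguishes them.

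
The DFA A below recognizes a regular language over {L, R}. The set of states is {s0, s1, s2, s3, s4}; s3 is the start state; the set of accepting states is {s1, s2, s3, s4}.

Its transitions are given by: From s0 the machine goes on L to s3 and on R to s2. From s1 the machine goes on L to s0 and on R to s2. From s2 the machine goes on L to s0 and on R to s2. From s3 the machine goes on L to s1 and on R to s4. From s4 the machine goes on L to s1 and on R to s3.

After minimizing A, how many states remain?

All states are reachable from the start state.
P0 = {s1,s2,s3,s4} | {s0}.
Refine {s1,s2,s3,s4} on symbol L: members go to different blocks, giving {s1,s2} and {s3,s4}.
The partition is now stable with 3 blocks: {s1,s2} | {s0} | {s3,s4}.

3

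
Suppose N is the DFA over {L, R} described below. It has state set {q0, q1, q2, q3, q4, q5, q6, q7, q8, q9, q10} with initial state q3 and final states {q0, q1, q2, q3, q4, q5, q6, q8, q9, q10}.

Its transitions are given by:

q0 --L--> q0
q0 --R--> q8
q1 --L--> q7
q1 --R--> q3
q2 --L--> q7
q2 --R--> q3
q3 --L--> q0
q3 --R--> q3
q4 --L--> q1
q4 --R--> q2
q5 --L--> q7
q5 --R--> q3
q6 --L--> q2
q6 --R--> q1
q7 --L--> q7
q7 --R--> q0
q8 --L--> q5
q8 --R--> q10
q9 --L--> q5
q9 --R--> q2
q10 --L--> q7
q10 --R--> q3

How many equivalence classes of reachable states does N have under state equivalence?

Reachable states from the start: {q0,q3,q5,q7,q8,q10}. Unreachable: {q1,q2,q4,q6,q9} — drop them.
P0 = {q0,q3,q5,q8,q10} | {q7}.
Refine {q0,q3,q5,q8,q10} on symbol L: members go to different blocks, giving {q0,q3,q8} and {q5,q10}.
Split {q0,q3,q8} by δ(·,L) → {q0,q3} and {q8}.
Split {q0,q3} by δ(·,R) → {q0} and {q3}.
The partition is now stable with 5 blocks: {q0} | {q7} | {q5,q10} | {q8} | {q3}.

5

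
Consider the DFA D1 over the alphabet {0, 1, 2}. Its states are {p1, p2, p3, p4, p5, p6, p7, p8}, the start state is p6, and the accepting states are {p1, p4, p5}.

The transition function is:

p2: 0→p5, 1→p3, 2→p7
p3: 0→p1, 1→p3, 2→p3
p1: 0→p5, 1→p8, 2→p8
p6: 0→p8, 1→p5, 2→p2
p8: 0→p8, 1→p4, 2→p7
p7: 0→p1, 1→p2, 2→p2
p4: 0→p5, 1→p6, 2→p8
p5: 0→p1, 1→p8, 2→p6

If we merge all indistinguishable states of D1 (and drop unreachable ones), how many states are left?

3

Every state is reachable, so we keep all 8.
P0 = {p1,p4,p5} | {p2,p3,p6,p7,p8}.
Split {p2,p3,p6,p7,p8} by δ(·,0) → {p2,p3,p7} and {p6,p8}.
Stable partition: {p1,p4,p5} | {p2,p3,p7} | {p6,p8} — 3 equivalence classes.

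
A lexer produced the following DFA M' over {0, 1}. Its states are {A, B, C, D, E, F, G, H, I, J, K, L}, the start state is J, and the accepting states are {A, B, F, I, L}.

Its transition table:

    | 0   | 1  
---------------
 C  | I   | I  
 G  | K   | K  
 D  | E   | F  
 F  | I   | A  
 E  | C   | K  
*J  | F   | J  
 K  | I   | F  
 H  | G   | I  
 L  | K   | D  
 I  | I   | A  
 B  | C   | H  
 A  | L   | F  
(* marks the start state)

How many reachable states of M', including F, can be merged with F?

2

Reachable states from the start: {A,C,D,E,F,I,J,K,L}. Unreachable: {B,G,H} — drop them.
P0 = {A,F,I,L} | {C,D,E,J,K}.
Refine {A,F,I,L} on symbol 0: members go to different blocks, giving {A,F,I} and {L}.
Split {A,F,I} by δ(·,0) → {F,I} and {A}.
On input 0, block {C,D,E,J,K} splits into {C,J,K} and {D,E}.
On input 1, block {C,J,K} splits into {C,K} and {J}.
Refine {D,E} on symbol 0: members go to different blocks, giving {D} and {E}.
The partition is now stable with 7 blocks: {F,I} | {C,K} | {L} | {A} | {D} | {J} | {E}.
State F belongs to the block {F,I}, which has 2 states.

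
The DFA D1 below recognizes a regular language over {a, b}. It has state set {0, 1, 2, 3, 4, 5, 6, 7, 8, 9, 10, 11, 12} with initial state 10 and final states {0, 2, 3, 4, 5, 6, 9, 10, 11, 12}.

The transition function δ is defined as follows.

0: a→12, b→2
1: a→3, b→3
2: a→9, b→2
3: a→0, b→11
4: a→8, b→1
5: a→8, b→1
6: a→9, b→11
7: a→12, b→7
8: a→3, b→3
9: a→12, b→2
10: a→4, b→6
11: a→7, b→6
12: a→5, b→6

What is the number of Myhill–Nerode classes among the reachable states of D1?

8

Every state is reachable, so we keep all 13.
P0 = {0,2,3,4,5,6,9,10,11,12} | {1,7,8}.
Split {0,2,3,4,5,6,9,10,11,12} by δ(·,a) → {0,2,3,6,9,10,12} and {4,5,11}.
Refine {0,2,3,6,9,10,12} on symbol a: members go to different blocks, giving {0,2,3,6,9} and {10,12}.
Refine {0,2,3,6,9} on symbol a: members go to different blocks, giving {2,3,6} and {0,9}.
Split {2,3,6} by δ(·,b) → {3,6} and {2}.
Refine {1,7,8} on symbol a: members go to different blocks, giving {1,8} and {7}.
Split {4,5,11} by δ(·,a) → {4,5} and {11}.
No further refinement is possible. Final partition (8 blocks): {3,6} | {1,8} | {4,5} | {10,12} | {0,9} | {2} | {7} | {11}.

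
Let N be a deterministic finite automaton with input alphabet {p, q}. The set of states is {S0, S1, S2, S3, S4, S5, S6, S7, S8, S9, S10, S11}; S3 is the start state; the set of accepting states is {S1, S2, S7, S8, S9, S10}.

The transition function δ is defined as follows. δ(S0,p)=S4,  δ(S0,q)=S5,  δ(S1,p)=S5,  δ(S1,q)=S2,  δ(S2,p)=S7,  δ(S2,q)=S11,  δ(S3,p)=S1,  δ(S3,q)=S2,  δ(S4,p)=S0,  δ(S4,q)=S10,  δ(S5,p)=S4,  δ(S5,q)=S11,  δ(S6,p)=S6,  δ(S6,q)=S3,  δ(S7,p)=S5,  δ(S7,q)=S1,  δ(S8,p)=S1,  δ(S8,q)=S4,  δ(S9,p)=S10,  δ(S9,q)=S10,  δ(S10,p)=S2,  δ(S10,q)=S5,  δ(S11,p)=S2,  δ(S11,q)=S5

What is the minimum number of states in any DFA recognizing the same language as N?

First remove the unreachable states {S6,S8,S9}; 9 states remain.
Start with accepting vs non-accepting: {S1,S2,S7,S10} | {S0,S3,S4,S5,S11}.
Split {S1,S2,S7,S10} by δ(·,p) → {S1,S7} and {S2,S10}.
Refine {S1,S7} on symbol q: members go to different blocks, giving {S1} and {S7}.
On input p, block {S0,S3,S4,S5,S11} splits into {S0,S4,S5} and {S3} and {S11}.
Refine {S0,S4,S5} on symbol q: members go to different blocks, giving {S0} and {S4} and {S5}.
Split {S2,S10} by δ(·,p) → {S2} and {S10}.
The partition is now stable with 9 blocks: {S1} | {S0} | {S2} | {S7} | {S3} | {S11} | {S4} | {S5} | {S10}.

9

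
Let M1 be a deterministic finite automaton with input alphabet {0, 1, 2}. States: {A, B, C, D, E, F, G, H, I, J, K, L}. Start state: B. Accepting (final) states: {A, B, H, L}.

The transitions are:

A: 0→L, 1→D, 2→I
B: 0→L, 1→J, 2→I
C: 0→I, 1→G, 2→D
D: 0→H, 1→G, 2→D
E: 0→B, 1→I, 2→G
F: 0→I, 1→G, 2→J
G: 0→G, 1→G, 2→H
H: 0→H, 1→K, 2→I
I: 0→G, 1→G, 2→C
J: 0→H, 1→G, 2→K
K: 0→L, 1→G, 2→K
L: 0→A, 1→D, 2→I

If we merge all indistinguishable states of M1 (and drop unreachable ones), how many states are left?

5

States {E,F} cannot be reached from the start state, so discard them.
Initial partition by acceptance: {A,B,H,L} | {C,D,G,I,J,K}.
On input 0, block {C,D,G,I,J,K} splits into {C,G,I} and {D,J,K}.
Split {C,G,I} by δ(·,2) → {C} and {G} and {I}.
The partition is now stable with 5 blocks: {A,B,H,L} | {C} | {D,J,K} | {G} | {I}.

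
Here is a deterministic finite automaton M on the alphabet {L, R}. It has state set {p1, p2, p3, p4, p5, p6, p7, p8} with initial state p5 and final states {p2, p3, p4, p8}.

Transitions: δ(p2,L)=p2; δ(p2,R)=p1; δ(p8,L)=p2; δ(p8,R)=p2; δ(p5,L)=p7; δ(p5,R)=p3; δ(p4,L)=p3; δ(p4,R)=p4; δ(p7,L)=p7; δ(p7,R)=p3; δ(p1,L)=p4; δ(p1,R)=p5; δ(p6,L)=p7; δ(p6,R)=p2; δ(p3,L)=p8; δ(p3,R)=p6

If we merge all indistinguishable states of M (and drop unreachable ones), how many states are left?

P0 = {p2,p3,p4,p8} | {p1,p5,p6,p7}.
On input R, block {p2,p3,p4,p8} splits into {p2,p3} and {p4,p8}.
Split {p2,p3} by δ(·,L) → {p2} and {p3}.
On input L, block {p1,p5,p6,p7} splits into {p5,p6,p7} and {p1}.
On input R, block {p5,p6,p7} splits into {p5,p7} and {p6}.
Refine {p4,p8} on symbol L: members go to different blocks, giving {p4} and {p8}.
No further refinement is possible. Final partition (7 blocks): {p2} | {p5,p7} | {p4} | {p3} | {p1} | {p6} | {p8}.

7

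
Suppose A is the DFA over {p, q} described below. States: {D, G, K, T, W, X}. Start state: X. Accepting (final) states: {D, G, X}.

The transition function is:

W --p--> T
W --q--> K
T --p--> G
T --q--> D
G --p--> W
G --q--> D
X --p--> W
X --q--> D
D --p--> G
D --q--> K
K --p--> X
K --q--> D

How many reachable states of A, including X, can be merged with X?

2

Every state is reachable, so we keep all 6.
P0 = {D,G,X} | {K,T,W}.
On input p, block {D,G,X} splits into {G,X} and {D}.
Refine {K,T,W} on symbol p: members go to different blocks, giving {K,T} and {W}.
No further refinement is possible. Final partition (4 blocks): {G,X} | {K,T} | {D} | {W}.
The equivalence class containing X is {G,X}, of size 2.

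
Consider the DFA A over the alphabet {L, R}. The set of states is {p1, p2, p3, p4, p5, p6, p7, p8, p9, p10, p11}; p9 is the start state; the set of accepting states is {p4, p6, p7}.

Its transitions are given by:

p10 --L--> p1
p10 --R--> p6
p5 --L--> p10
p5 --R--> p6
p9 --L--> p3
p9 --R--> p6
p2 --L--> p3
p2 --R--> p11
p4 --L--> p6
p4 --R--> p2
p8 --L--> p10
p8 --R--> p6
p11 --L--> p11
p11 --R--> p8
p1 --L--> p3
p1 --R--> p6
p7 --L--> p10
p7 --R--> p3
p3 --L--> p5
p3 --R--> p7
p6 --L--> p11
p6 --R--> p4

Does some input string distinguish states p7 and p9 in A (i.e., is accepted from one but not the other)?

Yes

Every state is reachable, so we keep all 11.
Start with accepting vs non-accepting: {p4,p6,p7} | {p1,p2,p3,p5,p8,p9,p10,p11}.
On input L, block {p4,p6,p7} splits into {p6,p7} and {p4}.
Refine {p6,p7} on symbol R: members go to different blocks, giving {p6} and {p7}.
On input R, block {p1,p2,p3,p5,p8,p9,p10,p11} splits into {p1,p5,p8,p9,p10} and {p2,p11} and {p3}.
On input L, block {p1,p5,p8,p9,p10} splits into {p5,p8,p10} and {p1,p9}.
On input L, block {p5,p8,p10} splits into {p5,p8} and {p10}.
On input L, block {p2,p11} splits into {p2} and {p11}.
The partition is now stable with 9 blocks: {p6} | {p5,p8} | {p4} | {p7} | {p2} | {p3} | {p1,p9} | {p10} | {p11}.
p7 and p9 end up in different blocks, so they are distinguishable. For instance, the string 'ε' is accepted from only p7.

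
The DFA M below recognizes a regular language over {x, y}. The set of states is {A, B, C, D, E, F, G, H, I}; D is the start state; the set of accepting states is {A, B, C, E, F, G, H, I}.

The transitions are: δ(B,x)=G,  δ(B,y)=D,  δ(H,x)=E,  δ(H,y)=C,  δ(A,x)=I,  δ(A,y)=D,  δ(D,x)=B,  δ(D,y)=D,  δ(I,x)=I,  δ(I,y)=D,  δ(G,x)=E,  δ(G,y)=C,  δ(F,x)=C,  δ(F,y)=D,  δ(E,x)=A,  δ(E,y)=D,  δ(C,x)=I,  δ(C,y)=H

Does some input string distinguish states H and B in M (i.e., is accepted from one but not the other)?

Yes

States {F} cannot be reached from the start state, so discard them.
Start with accepting vs non-accepting: {A,B,C,E,G,H,I} | {D}.
On input y, block {A,B,C,E,G,H,I} splits into {A,B,E,I} and {C,G,H}.
Refine {A,B,E,I} on symbol x: members go to different blocks, giving {A,E,I} and {B}.
Stable partition: {A,E,I} | {D} | {C,G,H} | {B} — 4 equivalence classes.
H and B end up in different blocks, so they are distinguishable. For instance, the string 'y' is accepted from only H.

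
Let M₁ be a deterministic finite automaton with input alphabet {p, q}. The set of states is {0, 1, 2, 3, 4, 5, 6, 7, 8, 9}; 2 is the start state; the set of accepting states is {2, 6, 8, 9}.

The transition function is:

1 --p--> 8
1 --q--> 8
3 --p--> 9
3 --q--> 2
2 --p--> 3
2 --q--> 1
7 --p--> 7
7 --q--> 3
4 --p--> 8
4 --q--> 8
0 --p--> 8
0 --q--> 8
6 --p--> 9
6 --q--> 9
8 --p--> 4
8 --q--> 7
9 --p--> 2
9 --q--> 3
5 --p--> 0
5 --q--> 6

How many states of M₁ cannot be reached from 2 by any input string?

No path from 2 leads to 0, 5, 6; the other 7 states are all reachable.

3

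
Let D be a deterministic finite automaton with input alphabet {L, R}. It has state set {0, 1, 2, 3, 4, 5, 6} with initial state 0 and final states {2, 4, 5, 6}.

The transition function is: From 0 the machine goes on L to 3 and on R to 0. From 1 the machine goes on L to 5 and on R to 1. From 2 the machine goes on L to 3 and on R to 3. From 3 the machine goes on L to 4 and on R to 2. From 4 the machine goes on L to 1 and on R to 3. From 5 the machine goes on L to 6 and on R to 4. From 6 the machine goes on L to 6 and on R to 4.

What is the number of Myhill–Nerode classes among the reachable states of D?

Every state is reachable, so we keep all 7.
Start with accepting vs non-accepting: {2,4,5,6} | {0,1,3}.
Split {2,4,5,6} by δ(·,L) → {2,4} and {5,6}.
On input L, block {0,1,3} splits into {0} and {1} and {3}.
Split {2,4} by δ(·,L) → {2} and {4}.
Stable partition: {2} | {0} | {5,6} | {1} | {3} | {4} — 6 equivalence classes.

6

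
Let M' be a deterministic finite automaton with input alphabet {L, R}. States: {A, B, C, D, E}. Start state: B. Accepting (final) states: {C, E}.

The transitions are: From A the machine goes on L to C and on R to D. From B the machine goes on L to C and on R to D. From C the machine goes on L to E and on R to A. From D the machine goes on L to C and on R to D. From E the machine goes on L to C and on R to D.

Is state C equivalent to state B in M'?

No

Initial partition by acceptance: {C,E} | {A,B,D}.
The partition is now stable with 2 blocks: {C,E} | {A,B,D}.
C and B end up in different blocks, so they are distinguishable. For instance, the string 'ε' is accepted from only C.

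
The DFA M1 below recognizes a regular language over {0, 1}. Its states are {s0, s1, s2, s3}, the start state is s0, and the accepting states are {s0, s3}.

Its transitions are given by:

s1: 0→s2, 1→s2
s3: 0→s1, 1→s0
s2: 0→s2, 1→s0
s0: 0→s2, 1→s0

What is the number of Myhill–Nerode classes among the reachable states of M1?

Reachable states from the start: {s0,s2}. Unreachable: {s1,s3} — drop them.
Initial partition by acceptance: {s0} | {s2}.
The partition is now stable with 2 blocks: {s0} | {s2}.

2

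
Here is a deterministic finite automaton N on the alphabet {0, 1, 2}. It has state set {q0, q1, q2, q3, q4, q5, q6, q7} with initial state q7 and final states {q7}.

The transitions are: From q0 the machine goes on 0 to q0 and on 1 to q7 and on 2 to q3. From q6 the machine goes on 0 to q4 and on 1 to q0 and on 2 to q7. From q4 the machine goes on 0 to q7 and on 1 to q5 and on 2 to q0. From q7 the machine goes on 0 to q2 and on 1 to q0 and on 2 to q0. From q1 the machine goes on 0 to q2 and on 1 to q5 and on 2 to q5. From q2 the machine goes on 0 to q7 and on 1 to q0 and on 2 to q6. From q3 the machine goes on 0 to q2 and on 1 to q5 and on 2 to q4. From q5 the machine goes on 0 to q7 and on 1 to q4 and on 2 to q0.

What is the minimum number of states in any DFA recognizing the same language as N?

States {q1} cannot be reached from the start state, so discard them.
Initial partition by acceptance: {q7} | {q0,q2,q3,q4,q5,q6}.
Refine {q0,q2,q3,q4,q5,q6} on symbol 0: members go to different blocks, giving {q0,q3,q6} and {q2,q4,q5}.
On input 0, block {q0,q3,q6} splits into {q3,q6} and {q0}.
Split {q3,q6} by δ(·,1) → {q3} and {q6}.
Refine {q2,q4,q5} on symbol 1: members go to different blocks, giving {q4,q5} and {q2}.
No further refinement is possible. Final partition (6 blocks): {q7} | {q3} | {q4,q5} | {q0} | {q6} | {q2}.

6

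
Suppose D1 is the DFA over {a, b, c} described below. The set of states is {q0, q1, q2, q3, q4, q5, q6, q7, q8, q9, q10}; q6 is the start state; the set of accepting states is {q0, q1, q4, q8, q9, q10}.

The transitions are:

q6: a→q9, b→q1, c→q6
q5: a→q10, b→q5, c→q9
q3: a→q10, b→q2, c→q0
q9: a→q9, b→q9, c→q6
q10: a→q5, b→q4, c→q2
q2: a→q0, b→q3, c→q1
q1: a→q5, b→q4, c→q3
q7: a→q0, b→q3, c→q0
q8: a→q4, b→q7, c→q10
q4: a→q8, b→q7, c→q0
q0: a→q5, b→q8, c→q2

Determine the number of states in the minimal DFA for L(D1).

6

P0 = {q0,q1,q4,q8,q9,q10} | {q2,q3,q5,q6,q7}.
Split {q0,q1,q4,q8,q9,q10} by δ(·,a) → {q0,q1,q10} and {q4,q8,q9}.
Split {q2,q3,q5,q6,q7} by δ(·,a) → {q2,q3,q5,q7} and {q6}.
On input c, block {q2,q3,q5,q7} splits into {q2,q3,q7} and {q5}.
On input b, block {q4,q8,q9} splits into {q4,q8} and {q9}.
The partition is now stable with 6 blocks: {q0,q1,q10} | {q2,q3,q7} | {q4,q8} | {q6} | {q5} | {q9}.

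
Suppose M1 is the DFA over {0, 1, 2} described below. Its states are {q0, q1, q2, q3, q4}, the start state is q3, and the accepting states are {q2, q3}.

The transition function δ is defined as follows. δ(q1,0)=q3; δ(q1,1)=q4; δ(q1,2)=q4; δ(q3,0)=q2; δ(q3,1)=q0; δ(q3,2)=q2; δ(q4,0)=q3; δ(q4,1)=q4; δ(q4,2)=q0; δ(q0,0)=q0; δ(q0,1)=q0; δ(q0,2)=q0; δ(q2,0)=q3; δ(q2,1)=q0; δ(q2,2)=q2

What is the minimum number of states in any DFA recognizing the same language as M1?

States {q1,q4} cannot be reached from the start state, so discard them.
Initial partition by acceptance: {q2,q3} | {q0}.
The partition is now stable with 2 blocks: {q2,q3} | {q0}.

2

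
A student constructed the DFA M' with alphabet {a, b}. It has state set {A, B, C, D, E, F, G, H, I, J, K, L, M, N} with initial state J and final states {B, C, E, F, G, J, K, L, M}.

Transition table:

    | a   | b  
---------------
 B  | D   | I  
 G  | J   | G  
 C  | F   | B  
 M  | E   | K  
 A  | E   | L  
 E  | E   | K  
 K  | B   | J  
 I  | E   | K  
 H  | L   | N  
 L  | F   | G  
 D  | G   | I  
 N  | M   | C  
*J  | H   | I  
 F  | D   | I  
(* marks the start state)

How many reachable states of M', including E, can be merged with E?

First remove the unreachable states {A}; 13 states remain.
P0 = {B,C,E,F,G,J,K,L,M} | {D,H,I,N}.
On input a, block {B,C,E,F,G,J,K,L,M} splits into {C,E,G,K,L,M} and {B,F,J}.
Split {C,E,G,K,L,M} by δ(·,a) → {C,G,K,L} and {E,M}.
Refine {C,G,K,L} on symbol b: members go to different blocks, giving {C,K} and {G,L}.
Split {D,H,I,N} by δ(·,a) → {D,H} and {I,N}.
The partition is now stable with 6 blocks: {C,K} | {D,H} | {B,F,J} | {E,M} | {G,L} | {I,N}.
State E belongs to the block {E,M}, which has 2 states.

2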